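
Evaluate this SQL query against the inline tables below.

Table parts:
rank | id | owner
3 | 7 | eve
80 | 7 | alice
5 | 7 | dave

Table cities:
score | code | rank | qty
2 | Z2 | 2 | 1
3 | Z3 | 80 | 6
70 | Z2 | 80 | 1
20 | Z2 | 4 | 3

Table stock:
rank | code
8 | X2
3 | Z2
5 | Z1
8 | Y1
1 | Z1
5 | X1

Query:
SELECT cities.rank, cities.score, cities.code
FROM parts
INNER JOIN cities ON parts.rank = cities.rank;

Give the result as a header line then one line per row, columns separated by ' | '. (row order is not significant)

== RESULT ==
cities.rank | cities.score | cities.code
80 | 3 | Z3
80 | 70 | Z2

Derivation:
After JOIN cities (2 rows):
parts.rank | parts.id | parts.owner | cities.score | cities.code | cities.rank | cities.qty
80 | 7 | alice | 3 | Z3 | 80 | 6
80 | 7 | alice | 70 | Z2 | 80 | 1
After SELECT (2 rows):
cities.rank | cities.score | cities.code
80 | 3 | Z3
80 | 70 | Z2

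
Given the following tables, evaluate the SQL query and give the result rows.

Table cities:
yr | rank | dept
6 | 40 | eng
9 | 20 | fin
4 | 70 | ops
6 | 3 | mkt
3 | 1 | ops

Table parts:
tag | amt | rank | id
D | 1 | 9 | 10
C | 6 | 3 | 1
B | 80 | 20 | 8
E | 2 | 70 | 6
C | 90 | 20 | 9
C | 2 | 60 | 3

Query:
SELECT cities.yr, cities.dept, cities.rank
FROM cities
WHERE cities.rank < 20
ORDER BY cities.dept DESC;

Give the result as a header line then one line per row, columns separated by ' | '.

After WHERE (2 rows):
cities.yr | cities.rank | cities.dept
6 | 3 | mkt
3 | 1 | ops
After SELECT (2 rows):
cities.yr | cities.dept | cities.rank
6 | mkt | 3
3 | ops | 1
After ORDER BY (2 rows):
cities.yr | cities.dept | cities.rank
3 | ops | 1
6 | mkt | 3

== RESULT ==
cities.yr | cities.dept | cities.rank
3 | ops | 1
6 | mkt | 3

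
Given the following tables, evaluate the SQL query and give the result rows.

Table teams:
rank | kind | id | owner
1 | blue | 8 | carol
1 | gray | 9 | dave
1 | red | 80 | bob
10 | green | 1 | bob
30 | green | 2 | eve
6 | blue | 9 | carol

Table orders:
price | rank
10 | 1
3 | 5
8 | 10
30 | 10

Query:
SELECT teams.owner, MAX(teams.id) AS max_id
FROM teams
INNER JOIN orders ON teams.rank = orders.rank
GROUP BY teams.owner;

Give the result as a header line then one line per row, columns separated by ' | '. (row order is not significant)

After JOIN orders (5 rows):
teams.rank | teams.kind | teams.id | teams.owner | orders.price | orders.rank
1 | blue | 8 | carol | 10 | 1
1 | gray | 9 | dave | 10 | 1
1 | red | 80 | bob | 10 | 1
10 | green | 1 | bob | 8 | 10
10 | green | 1 | bob | 30 | 10
After GROUP BY (3 rows):
teams.owner | max_id
carol | 8
dave | 9
bob | 80

== RESULT ==
teams.owner | max_id
carol | 8
dave | 9
bob | 80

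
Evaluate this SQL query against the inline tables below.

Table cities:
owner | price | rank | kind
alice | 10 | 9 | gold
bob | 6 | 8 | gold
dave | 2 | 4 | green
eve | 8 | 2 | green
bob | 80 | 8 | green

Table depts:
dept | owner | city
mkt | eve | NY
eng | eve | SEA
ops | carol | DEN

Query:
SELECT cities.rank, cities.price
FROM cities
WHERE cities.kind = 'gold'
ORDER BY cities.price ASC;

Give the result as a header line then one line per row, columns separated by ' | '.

== RESULT ==
cities.rank | cities.price
8 | 6
9 | 10

Derivation:
After WHERE (2 rows):
cities.owner | cities.price | cities.rank | cities.kind
alice | 10 | 9 | gold
bob | 6 | 8 | gold
After SELECT (2 rows):
cities.rank | cities.price
9 | 10
8 | 6
After ORDER BY (2 rows):
cities.rank | cities.price
8 | 6
9 | 10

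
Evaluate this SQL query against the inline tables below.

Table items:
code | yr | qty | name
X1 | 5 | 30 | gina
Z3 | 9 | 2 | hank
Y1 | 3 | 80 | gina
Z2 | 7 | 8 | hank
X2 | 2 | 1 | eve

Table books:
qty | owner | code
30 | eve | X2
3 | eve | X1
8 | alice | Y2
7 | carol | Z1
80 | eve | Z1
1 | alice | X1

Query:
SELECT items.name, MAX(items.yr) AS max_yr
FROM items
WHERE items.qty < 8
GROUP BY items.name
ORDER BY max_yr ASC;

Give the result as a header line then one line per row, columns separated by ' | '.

== RESULT ==
items.name | max_yr
eve | 2
hank | 9

Derivation:
After WHERE (2 rows):
items.code | items.yr | items.qty | items.name
Z3 | 9 | 2 | hank
X2 | 2 | 1 | eve
After GROUP BY (2 rows):
items.name | max_yr
hank | 9
eve | 2
After ORDER BY (2 rows):
items.name | max_yr
eve | 2
hank | 9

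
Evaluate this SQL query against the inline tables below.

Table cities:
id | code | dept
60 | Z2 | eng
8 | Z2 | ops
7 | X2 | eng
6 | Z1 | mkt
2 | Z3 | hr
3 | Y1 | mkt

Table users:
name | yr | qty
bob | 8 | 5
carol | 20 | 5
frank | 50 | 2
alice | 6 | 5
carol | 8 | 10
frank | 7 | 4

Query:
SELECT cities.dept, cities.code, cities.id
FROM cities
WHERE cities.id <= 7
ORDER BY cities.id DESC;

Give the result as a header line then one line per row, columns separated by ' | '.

== RESULT ==
cities.dept | cities.code | cities.id
eng | X2 | 7
mkt | Z1 | 6
mkt | Y1 | 3
hr | Z3 | 2

Derivation:
After WHERE (4 rows):
cities.id | cities.code | cities.dept
7 | X2 | eng
6 | Z1 | mkt
2 | Z3 | hr
3 | Y1 | mkt
After SELECT (4 rows):
cities.dept | cities.code | cities.id
eng | X2 | 7
mkt | Z1 | 6
hr | Z3 | 2
mkt | Y1 | 3
After ORDER BY (4 rows):
cities.dept | cities.code | cities.id
eng | X2 | 7
mkt | Z1 | 6
mkt | Y1 | 3
hr | Z3 | 2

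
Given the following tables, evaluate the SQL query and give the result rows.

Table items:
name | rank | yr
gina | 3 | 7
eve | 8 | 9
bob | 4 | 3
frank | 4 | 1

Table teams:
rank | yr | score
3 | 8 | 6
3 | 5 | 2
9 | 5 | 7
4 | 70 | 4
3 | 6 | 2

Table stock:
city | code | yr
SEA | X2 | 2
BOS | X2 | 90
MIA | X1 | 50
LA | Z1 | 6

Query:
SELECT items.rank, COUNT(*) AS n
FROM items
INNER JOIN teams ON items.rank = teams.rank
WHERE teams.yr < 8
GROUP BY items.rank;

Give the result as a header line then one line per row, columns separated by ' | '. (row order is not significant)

After JOIN teams (5 rows):
items.name | items.rank | items.yr | teams.rank | teams.yr | teams.score
gina | 3 | 7 | 3 | 8 | 6
gina | 3 | 7 | 3 | 5 | 2
gina | 3 | 7 | 3 | 6 | 2
bob | 4 | 3 | 4 | 70 | 4
frank | 4 | 1 | 4 | 70 | 4
After WHERE (2 rows):
items.name | items.rank | items.yr | teams.rank | teams.yr | teams.score
gina | 3 | 7 | 3 | 5 | 2
gina | 3 | 7 | 3 | 6 | 2
After GROUP BY (1 rows):
items.rank | n
3 | 2

== RESULT ==
items.rank | n
3 | 2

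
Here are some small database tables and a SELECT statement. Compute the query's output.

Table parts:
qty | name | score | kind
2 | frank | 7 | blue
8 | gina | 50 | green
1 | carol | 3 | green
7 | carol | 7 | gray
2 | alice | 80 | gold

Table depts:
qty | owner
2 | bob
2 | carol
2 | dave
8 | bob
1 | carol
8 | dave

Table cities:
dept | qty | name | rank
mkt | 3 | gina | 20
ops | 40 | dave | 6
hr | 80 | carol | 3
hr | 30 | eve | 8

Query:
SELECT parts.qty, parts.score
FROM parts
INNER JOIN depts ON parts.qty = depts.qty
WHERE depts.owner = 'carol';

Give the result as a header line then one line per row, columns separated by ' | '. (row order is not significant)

After JOIN depts (9 rows):
parts.qty | parts.name | parts.score | parts.kind | depts.qty | depts.owner
2 | frank | 7 | blue | 2 | bob
2 | frank | 7 | blue | 2 | carol
2 | frank | 7 | blue | 2 | dave
8 | gina | 50 | green | 8 | bob
8 | gina | 50 | green | 8 | dave
1 | carol | 3 | green | 1 | carol
2 | alice | 80 | gold | 2 | bob
2 | alice | 80 | gold | 2 | carol
2 | alice | 80 | gold | 2 | dave
After WHERE (3 rows):
parts.qty | parts.name | parts.score | parts.kind | depts.qty | depts.owner
2 | frank | 7 | blue | 2 | carol
1 | carol | 3 | green | 1 | carol
2 | alice | 80 | gold | 2 | carol
After SELECT (3 rows):
parts.qty | parts.score
2 | 7
1 | 3
2 | 80

== RESULT ==
parts.qty | parts.score
2 | 7
1 | 3
2 | 80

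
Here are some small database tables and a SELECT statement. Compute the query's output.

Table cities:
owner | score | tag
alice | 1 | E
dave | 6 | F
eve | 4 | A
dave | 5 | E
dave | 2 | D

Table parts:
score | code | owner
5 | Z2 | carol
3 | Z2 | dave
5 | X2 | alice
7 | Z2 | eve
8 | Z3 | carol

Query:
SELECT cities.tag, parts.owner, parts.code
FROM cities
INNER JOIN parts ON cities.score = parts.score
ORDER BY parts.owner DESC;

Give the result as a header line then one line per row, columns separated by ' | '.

After JOIN parts (2 rows):
cities.owner | cities.score | cities.tag | parts.score | parts.code | parts.owner
dave | 5 | E | 5 | Z2 | carol
dave | 5 | E | 5 | X2 | alice
After SELECT (2 rows):
cities.tag | parts.owner | parts.code
E | carol | Z2
E | alice | X2
After ORDER BY (2 rows):
cities.tag | parts.owner | parts.code
E | carol | Z2
E | alice | X2

== RESULT ==
cities.tag | parts.owner | parts.code
E | carol | Z2
E | alice | X2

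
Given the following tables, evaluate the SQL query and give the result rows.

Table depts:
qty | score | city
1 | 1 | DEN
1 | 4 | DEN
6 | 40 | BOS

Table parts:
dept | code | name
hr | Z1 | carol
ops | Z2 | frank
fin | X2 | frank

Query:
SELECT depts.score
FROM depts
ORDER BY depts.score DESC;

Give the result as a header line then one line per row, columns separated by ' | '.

== RESULT ==
depts.score
40
4
1

Derivation:
After SELECT (3 rows):
depts.score
1
4
40
After ORDER BY (3 rows):
depts.score
40
4
1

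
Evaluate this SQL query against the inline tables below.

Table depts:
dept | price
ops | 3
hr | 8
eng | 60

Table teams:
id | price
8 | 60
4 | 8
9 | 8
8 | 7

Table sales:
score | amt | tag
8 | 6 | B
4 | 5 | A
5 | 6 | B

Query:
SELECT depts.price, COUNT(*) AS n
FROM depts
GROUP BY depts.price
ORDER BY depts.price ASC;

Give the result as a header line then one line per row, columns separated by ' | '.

== RESULT ==
depts.price | n
3 | 1
8 | 1
60 | 1

Derivation:
After GROUP BY (3 rows):
depts.price | n
3 | 1
8 | 1
60 | 1
After ORDER BY (3 rows):
depts.price | n
3 | 1
8 | 1
60 | 1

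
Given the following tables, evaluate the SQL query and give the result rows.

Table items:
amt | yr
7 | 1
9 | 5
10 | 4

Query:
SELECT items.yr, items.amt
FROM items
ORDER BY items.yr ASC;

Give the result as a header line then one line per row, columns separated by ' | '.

After SELECT (3 rows):
items.yr | items.amt
1 | 7
5 | 9
4 | 10
After ORDER BY (3 rows):
items.yr | items.amt
1 | 7
4 | 10
5 | 9

== RESULT ==
items.yr | items.amt
1 | 7
4 | 10
5 | 9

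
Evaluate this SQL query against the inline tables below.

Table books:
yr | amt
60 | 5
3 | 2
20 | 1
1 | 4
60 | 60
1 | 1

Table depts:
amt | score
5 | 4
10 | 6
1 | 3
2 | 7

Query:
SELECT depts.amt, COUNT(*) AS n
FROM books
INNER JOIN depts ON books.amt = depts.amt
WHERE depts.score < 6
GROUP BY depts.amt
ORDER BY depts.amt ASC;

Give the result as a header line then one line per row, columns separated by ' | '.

After JOIN depts (4 rows):
books.yr | books.amt | depts.amt | depts.score
60 | 5 | 5 | 4
3 | 2 | 2 | 7
20 | 1 | 1 | 3
1 | 1 | 1 | 3
After WHERE (3 rows):
books.yr | books.amt | depts.amt | depts.score
60 | 5 | 5 | 4
20 | 1 | 1 | 3
1 | 1 | 1 | 3
After GROUP BY (2 rows):
depts.amt | n
5 | 1
1 | 2
After ORDER BY (2 rows):
depts.amt | n
1 | 2
5 | 1

== RESULT ==
depts.amt | n
1 | 2
5 | 1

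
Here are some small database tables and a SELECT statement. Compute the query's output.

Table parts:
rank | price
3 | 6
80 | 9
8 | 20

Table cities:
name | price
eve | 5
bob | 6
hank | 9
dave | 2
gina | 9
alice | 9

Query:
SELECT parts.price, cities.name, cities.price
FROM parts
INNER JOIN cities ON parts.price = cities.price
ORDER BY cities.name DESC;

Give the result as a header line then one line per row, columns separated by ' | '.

After JOIN cities (4 rows):
parts.rank | parts.price | cities.name | cities.price
3 | 6 | bob | 6
80 | 9 | hank | 9
80 | 9 | gina | 9
80 | 9 | alice | 9
After SELECT (4 rows):
parts.price | cities.name | cities.price
6 | bob | 6
9 | hank | 9
9 | gina | 9
9 | alice | 9
After ORDER BY (4 rows):
parts.price | cities.name | cities.price
9 | hank | 9
9 | gina | 9
6 | bob | 6
9 | alice | 9

== RESULT ==
parts.price | cities.name | cities.price
9 | hank | 9
9 | gina | 9
6 | bob | 6
9 | alice | 9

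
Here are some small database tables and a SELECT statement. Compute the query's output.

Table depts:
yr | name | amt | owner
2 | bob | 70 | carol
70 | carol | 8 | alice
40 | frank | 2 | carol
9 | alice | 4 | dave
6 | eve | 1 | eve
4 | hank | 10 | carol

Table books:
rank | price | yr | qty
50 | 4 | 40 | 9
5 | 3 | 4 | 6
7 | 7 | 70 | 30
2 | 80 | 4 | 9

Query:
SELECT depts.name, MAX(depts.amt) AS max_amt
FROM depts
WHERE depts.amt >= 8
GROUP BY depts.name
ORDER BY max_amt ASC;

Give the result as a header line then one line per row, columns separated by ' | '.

== RESULT ==
depts.name | max_amt
carol | 8
hank | 10
bob | 70

Derivation:
After WHERE (3 rows):
depts.yr | depts.name | depts.amt | depts.owner
2 | bob | 70 | carol
70 | carol | 8 | alice
4 | hank | 10 | carol
After GROUP BY (3 rows):
depts.name | max_amt
bob | 70
carol | 8
hank | 10
After ORDER BY (3 rows):
depts.name | max_amt
carol | 8
hank | 10
bob | 70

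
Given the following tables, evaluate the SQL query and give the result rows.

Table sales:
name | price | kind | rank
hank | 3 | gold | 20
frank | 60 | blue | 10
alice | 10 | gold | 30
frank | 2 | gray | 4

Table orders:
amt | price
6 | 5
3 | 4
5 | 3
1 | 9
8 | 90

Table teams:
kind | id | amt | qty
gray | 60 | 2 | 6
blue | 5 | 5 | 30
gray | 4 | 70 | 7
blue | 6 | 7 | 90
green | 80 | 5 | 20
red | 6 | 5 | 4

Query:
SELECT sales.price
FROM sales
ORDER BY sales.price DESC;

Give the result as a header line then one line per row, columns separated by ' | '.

After SELECT (4 rows):
sales.price
3
60
10
2
After ORDER BY (4 rows):
sales.price
60
10
3
2

== RESULT ==
sales.price
60
10
3
2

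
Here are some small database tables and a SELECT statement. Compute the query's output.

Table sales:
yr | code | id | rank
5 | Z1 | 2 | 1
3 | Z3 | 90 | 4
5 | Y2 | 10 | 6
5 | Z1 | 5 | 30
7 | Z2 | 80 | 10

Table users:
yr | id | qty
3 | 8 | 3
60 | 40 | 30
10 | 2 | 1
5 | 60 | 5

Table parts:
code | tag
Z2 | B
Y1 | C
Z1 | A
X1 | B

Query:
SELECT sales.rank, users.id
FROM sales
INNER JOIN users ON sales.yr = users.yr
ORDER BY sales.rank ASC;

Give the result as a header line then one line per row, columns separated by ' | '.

After JOIN users (4 rows):
sales.yr | sales.code | sales.id | sales.rank | users.yr | users.id | users.qty
5 | Z1 | 2 | 1 | 5 | 60 | 5
3 | Z3 | 90 | 4 | 3 | 8 | 3
5 | Y2 | 10 | 6 | 5 | 60 | 5
5 | Z1 | 5 | 30 | 5 | 60 | 5
After SELECT (4 rows):
sales.rank | users.id
1 | 60
4 | 8
6 | 60
30 | 60
After ORDER BY (4 rows):
sales.rank | users.id
1 | 60
4 | 8
6 | 60
30 | 60

== RESULT ==
sales.rank | users.id
1 | 60
4 | 8
6 | 60
30 | 60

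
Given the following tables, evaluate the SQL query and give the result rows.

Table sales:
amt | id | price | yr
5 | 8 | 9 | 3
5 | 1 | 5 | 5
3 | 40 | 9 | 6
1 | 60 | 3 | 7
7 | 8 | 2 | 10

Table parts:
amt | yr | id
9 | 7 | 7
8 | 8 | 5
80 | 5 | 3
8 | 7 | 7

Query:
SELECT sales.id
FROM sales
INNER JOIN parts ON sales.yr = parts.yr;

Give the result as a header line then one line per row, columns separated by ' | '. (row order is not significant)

After JOIN parts (3 rows):
sales.amt | sales.id | sales.price | sales.yr | parts.amt | parts.yr | parts.id
5 | 1 | 5 | 5 | 80 | 5 | 3
1 | 60 | 3 | 7 | 9 | 7 | 7
1 | 60 | 3 | 7 | 8 | 7 | 7
After SELECT (3 rows):
sales.id
1
60
60

== RESULT ==
sales.id
1
60
60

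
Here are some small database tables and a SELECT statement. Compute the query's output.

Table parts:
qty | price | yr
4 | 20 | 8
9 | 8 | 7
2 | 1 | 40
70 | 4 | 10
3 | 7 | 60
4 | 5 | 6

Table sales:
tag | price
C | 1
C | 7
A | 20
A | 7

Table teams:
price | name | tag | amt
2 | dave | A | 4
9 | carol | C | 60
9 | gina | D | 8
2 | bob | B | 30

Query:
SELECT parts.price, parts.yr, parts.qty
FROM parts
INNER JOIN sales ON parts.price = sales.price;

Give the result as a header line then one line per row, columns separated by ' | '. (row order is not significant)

After JOIN sales (4 rows):
parts.qty | parts.price | parts.yr | sales.tag | sales.price
4 | 20 | 8 | A | 20
2 | 1 | 40 | C | 1
3 | 7 | 60 | C | 7
3 | 7 | 60 | A | 7
After SELECT (4 rows):
parts.price | parts.yr | parts.qty
20 | 8 | 4
1 | 40 | 2
7 | 60 | 3
7 | 60 | 3

== RESULT ==
parts.price | parts.yr | parts.qty
20 | 8 | 4
1 | 40 | 2
7 | 60 | 3
7 | 60 | 3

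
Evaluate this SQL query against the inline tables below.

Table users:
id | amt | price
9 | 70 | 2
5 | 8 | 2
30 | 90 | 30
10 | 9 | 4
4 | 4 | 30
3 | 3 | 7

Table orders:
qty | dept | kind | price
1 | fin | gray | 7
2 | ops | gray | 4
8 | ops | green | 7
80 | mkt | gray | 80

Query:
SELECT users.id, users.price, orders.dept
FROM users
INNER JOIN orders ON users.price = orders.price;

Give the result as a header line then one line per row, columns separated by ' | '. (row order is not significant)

== RESULT ==
users.id | users.price | orders.dept
10 | 4 | ops
3 | 7 | fin
3 | 7 | ops

Derivation:
After JOIN orders (3 rows):
users.id | users.amt | users.price | orders.qty | orders.dept | orders.kind | orders.price
10 | 9 | 4 | 2 | ops | gray | 4
3 | 3 | 7 | 1 | fin | gray | 7
3 | 3 | 7 | 8 | ops | green | 7
After SELECT (3 rows):
users.id | users.price | orders.dept
10 | 4 | ops
3 | 7 | fin
3 | 7 | ops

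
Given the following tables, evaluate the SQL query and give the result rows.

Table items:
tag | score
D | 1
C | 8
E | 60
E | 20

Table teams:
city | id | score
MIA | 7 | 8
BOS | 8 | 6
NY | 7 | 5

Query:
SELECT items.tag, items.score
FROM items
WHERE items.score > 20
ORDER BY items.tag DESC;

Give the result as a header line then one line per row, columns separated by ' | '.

After WHERE (1 rows):
items.tag | items.score
E | 60
After SELECT (1 rows):
items.tag | items.score
E | 60
After ORDER BY (1 rows):
items.tag | items.score
E | 60

== RESULT ==
items.tag | items.score
E | 60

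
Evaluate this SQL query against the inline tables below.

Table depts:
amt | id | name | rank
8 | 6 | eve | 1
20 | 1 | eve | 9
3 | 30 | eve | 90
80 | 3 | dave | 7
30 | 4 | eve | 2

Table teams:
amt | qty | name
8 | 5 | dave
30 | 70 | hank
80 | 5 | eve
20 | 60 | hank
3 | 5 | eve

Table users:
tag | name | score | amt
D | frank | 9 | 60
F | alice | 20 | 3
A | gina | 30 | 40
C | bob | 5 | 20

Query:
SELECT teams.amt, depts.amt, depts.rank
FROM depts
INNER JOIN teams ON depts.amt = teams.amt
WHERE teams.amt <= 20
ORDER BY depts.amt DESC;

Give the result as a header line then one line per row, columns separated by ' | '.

== RESULT ==
teams.amt | depts.amt | depts.rank
20 | 20 | 9
8 | 8 | 1
3 | 3 | 90

Derivation:
After JOIN teams (5 rows):
depts.amt | depts.id | depts.name | depts.rank | teams.amt | teams.qty | teams.name
8 | 6 | eve | 1 | 8 | 5 | dave
20 | 1 | eve | 9 | 20 | 60 | hank
3 | 30 | eve | 90 | 3 | 5 | eve
80 | 3 | dave | 7 | 80 | 5 | eve
30 | 4 | eve | 2 | 30 | 70 | hank
After WHERE (3 rows):
depts.amt | depts.id | depts.name | depts.rank | teams.amt | teams.qty | teams.name
8 | 6 | eve | 1 | 8 | 5 | dave
20 | 1 | eve | 9 | 20 | 60 | hank
3 | 30 | eve | 90 | 3 | 5 | eve
After SELECT (3 rows):
teams.amt | depts.amt | depts.rank
8 | 8 | 1
20 | 20 | 9
3 | 3 | 90
After ORDER BY (3 rows):
teams.amt | depts.amt | depts.rank
20 | 20 | 9
8 | 8 | 1
3 | 3 | 90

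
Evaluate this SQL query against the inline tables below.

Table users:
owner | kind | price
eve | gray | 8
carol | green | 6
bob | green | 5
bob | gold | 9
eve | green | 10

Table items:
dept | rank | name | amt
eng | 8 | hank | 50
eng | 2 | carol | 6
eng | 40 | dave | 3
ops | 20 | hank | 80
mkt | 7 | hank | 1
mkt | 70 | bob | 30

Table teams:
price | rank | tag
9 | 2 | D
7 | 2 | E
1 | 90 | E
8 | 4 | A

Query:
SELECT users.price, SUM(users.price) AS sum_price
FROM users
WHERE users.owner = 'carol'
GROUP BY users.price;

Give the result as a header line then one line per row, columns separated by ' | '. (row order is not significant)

== RESULT ==
users.price | sum_price
6 | 6

Derivation:
After WHERE (1 rows):
users.owner | users.kind | users.price
carol | green | 6
After GROUP BY (1 rows):
users.price | sum_price
6 | 6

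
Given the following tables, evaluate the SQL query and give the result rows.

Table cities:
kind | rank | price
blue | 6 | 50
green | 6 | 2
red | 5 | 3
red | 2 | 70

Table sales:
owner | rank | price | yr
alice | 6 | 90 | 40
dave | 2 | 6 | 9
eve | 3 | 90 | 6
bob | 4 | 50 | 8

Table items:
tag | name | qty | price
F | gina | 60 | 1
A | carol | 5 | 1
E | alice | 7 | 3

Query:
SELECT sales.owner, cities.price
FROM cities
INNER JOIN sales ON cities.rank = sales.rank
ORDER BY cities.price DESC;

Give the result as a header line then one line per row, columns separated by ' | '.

== RESULT ==
sales.owner | cities.price
dave | 70
alice | 50
alice | 2

Derivation:
After JOIN sales (3 rows):
cities.kind | cities.rank | cities.price | sales.owner | sales.rank | sales.price | sales.yr
blue | 6 | 50 | alice | 6 | 90 | 40
green | 6 | 2 | alice | 6 | 90 | 40
red | 2 | 70 | dave | 2 | 6 | 9
After SELECT (3 rows):
sales.owner | cities.price
alice | 50
alice | 2
dave | 70
After ORDER BY (3 rows):
sales.owner | cities.price
dave | 70
alice | 50
alice | 2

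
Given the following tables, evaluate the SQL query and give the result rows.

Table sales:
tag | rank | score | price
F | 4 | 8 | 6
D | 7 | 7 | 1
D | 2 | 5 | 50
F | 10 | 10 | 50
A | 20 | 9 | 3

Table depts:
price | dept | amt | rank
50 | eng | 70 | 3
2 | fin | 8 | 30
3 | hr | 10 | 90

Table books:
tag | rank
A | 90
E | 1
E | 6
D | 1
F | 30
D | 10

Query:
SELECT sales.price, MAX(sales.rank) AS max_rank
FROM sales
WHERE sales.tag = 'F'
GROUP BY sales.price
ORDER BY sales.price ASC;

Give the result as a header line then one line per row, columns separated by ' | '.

After WHERE (2 rows):
sales.tag | sales.rank | sales.score | sales.price
F | 4 | 8 | 6
F | 10 | 10 | 50
After GROUP BY (2 rows):
sales.price | max_rank
6 | 4
50 | 10
After ORDER BY (2 rows):
sales.price | max_rank
6 | 4
50 | 10

== RESULT ==
sales.price | max_rank
6 | 4
50 | 10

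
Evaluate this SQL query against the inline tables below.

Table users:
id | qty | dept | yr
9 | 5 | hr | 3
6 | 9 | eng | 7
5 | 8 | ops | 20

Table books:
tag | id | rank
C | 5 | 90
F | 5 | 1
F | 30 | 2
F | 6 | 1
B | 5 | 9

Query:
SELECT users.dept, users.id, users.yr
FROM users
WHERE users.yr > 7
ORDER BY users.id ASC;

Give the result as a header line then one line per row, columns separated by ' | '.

== RESULT ==
users.dept | users.id | users.yr
ops | 5 | 20

Derivation:
After WHERE (1 rows):
users.id | users.qty | users.dept | users.yr
5 | 8 | ops | 20
After SELECT (1 rows):
users.dept | users.id | users.yr
ops | 5 | 20
After ORDER BY (1 rows):
users.dept | users.id | users.yr
ops | 5 | 20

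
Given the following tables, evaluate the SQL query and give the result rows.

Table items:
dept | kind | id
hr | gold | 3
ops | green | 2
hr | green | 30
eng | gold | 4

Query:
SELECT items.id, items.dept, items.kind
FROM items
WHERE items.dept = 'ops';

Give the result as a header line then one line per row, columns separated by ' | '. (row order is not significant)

== RESULT ==
items.id | items.dept | items.kind
2 | ops | green

Derivation:
After WHERE (1 rows):
items.dept | items.kind | items.id
ops | green | 2
After SELECT (1 rows):
items.id | items.dept | items.kind
2 | ops | green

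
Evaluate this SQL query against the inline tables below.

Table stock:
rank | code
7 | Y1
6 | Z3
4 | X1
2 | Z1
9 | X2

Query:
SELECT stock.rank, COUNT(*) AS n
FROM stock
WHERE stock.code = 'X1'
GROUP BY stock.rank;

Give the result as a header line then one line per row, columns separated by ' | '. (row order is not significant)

== RESULT ==
stock.rank | n
4 | 1

Derivation:
After WHERE (1 rows):
stock.rank | stock.code
4 | X1
After GROUP BY (1 rows):
stock.rank | n
4 | 1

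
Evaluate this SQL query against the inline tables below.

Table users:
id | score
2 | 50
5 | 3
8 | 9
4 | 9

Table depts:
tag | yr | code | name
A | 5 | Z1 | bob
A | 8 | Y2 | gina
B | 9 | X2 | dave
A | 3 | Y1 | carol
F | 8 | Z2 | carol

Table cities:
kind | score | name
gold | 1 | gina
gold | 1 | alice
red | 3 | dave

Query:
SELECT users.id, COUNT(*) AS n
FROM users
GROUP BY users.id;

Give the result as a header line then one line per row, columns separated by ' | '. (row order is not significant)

== RESULT ==
users.id | n
2 | 1
5 | 1
8 | 1
4 | 1

Derivation:
After GROUP BY (4 rows):
users.id | n
2 | 1
5 | 1
8 | 1
4 | 1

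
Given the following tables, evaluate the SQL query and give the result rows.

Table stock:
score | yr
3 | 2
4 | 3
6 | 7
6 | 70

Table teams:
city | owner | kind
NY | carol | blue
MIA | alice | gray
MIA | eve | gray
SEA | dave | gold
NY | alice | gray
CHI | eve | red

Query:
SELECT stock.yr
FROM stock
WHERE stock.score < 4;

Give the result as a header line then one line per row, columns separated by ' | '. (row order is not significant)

After WHERE (1 rows):
stock.score | stock.yr
3 | 2
After SELECT (1 rows):
stock.yr
2

== RESULT ==
stock.yr
2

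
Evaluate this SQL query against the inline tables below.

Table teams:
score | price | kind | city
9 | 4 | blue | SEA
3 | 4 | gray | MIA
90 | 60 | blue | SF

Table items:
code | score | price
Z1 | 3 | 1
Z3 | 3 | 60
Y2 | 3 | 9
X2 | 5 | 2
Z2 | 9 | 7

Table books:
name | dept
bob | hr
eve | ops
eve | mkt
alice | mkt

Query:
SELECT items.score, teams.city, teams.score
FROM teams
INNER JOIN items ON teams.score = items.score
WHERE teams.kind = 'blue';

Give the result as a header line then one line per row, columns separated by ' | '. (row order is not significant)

After JOIN items (4 rows):
teams.score | teams.price | teams.kind | teams.city | items.code | items.score | items.price
9 | 4 | blue | SEA | Z2 | 9 | 7
3 | 4 | gray | MIA | Z1 | 3 | 1
3 | 4 | gray | MIA | Z3 | 3 | 60
3 | 4 | gray | MIA | Y2 | 3 | 9
After WHERE (1 rows):
teams.score | teams.price | teams.kind | teams.city | items.code | items.score | items.price
9 | 4 | blue | SEA | Z2 | 9 | 7
After SELECT (1 rows):
items.score | teams.city | teams.score
9 | SEA | 9

== RESULT ==
items.score | teams.city | teams.score
9 | SEA | 9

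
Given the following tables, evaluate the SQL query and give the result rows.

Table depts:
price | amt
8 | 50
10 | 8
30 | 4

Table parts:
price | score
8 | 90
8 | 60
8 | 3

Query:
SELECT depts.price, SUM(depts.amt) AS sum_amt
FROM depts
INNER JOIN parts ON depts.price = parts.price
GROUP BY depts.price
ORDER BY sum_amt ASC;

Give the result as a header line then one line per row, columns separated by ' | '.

== RESULT ==
depts.price | sum_amt
8 | 150

Derivation:
After JOIN parts (3 rows):
depts.price | depts.amt | parts.price | parts.score
8 | 50 | 8 | 90
8 | 50 | 8 | 60
8 | 50 | 8 | 3
After GROUP BY (1 rows):
depts.price | sum_amt
8 | 150
After ORDER BY (1 rows):
depts.price | sum_amt
8 | 150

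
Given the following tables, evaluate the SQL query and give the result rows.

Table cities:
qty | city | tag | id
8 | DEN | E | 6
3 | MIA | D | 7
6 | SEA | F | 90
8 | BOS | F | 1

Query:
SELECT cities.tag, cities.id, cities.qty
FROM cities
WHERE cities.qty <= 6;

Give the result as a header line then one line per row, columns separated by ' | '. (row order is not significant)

After WHERE (2 rows):
cities.qty | cities.city | cities.tag | cities.id
3 | MIA | D | 7
6 | SEA | F | 90
After SELECT (2 rows):
cities.tag | cities.id | cities.qty
D | 7 | 3
F | 90 | 6

== RESULT ==
cities.tag | cities.id | cities.qty
D | 7 | 3
F | 90 | 6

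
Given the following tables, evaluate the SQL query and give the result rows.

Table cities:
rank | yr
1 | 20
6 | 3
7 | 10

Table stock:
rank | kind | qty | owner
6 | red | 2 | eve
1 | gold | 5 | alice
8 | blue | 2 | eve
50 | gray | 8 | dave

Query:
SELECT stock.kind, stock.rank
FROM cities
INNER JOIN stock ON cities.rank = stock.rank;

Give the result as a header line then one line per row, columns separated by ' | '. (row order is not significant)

== RESULT ==
stock.kind | stock.rank
gold | 1
red | 6

Derivation:
After JOIN stock (2 rows):
cities.rank | cities.yr | stock.rank | stock.kind | stock.qty | stock.owner
1 | 20 | 1 | gold | 5 | alice
6 | 3 | 6 | red | 2 | eve
After SELECT (2 rows):
stock.kind | stock.rank
gold | 1
red | 6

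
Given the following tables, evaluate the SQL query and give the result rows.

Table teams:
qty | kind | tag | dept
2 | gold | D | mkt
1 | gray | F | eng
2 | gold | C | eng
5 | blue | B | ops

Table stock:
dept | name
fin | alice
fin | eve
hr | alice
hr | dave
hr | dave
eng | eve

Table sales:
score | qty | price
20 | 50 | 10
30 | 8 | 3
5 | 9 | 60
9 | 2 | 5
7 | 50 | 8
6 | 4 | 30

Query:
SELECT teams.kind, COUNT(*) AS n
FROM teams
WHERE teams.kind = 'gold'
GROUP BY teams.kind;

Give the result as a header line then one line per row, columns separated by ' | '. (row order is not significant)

After WHERE (2 rows):
teams.qty | teams.kind | teams.tag | teams.dept
2 | gold | D | mkt
2 | gold | C | eng
After GROUP BY (1 rows):
teams.kind | n
gold | 2

== RESULT ==
teams.kind | n
gold | 2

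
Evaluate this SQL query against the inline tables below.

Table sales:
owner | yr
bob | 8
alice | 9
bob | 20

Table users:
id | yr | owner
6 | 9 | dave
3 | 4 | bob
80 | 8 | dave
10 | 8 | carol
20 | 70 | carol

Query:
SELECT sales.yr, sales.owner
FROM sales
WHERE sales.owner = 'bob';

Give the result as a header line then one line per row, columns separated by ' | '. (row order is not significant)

== RESULT ==
sales.yr | sales.owner
8 | bob
20 | bob

Derivation:
After WHERE (2 rows):
sales.owner | sales.yr
bob | 8
bob | 20
After SELECT (2 rows):
sales.yr | sales.owner
8 | bob
20 | bob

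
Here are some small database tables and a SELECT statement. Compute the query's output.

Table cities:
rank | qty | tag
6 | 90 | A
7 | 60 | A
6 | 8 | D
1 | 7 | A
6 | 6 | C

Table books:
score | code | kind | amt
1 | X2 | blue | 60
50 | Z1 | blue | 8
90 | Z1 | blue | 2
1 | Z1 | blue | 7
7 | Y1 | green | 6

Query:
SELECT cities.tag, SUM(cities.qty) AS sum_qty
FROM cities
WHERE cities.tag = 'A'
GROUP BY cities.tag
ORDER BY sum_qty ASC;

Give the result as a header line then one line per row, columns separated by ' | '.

== RESULT ==
cities.tag | sum_qty
A | 157

Derivation:
After WHERE (3 rows):
cities.rank | cities.qty | cities.tag
6 | 90 | A
7 | 60 | A
1 | 7 | A
After GROUP BY (1 rows):
cities.tag | sum_qty
A | 157
After ORDER BY (1 rows):
cities.tag | sum_qty
A | 157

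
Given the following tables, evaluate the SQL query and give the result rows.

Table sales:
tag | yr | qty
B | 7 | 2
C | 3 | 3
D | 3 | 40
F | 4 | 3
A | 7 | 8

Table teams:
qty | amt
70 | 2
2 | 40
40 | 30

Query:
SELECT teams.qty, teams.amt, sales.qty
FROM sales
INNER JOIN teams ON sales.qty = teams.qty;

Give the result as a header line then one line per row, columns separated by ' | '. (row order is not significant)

After JOIN teams (2 rows):
sales.tag | sales.yr | sales.qty | teams.qty | teams.amt
B | 7 | 2 | 2 | 40
D | 3 | 40 | 40 | 30
After SELECT (2 rows):
teams.qty | teams.amt | sales.qty
2 | 40 | 2
40 | 30 | 40

== RESULT ==
teams.qty | teams.amt | sales.qty
2 | 40 | 2
40 | 30 | 40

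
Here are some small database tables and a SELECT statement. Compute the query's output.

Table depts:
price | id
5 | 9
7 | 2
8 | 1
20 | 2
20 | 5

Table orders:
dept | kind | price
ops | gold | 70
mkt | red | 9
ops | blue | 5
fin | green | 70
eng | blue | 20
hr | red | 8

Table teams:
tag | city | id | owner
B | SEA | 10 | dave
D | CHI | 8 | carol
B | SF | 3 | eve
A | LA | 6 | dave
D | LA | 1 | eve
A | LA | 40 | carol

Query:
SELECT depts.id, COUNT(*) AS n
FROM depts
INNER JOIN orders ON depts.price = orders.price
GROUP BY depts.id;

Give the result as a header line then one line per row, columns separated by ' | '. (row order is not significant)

After JOIN orders (4 rows):
depts.price | depts.id | orders.dept | orders.kind | orders.price
5 | 9 | ops | blue | 5
8 | 1 | hr | red | 8
20 | 2 | eng | blue | 20
20 | 5 | eng | blue | 20
After GROUP BY (4 rows):
depts.id | n
9 | 1
1 | 1
2 | 1
5 | 1

== RESULT ==
depts.id | n
9 | 1
1 | 1
2 | 1
5 | 1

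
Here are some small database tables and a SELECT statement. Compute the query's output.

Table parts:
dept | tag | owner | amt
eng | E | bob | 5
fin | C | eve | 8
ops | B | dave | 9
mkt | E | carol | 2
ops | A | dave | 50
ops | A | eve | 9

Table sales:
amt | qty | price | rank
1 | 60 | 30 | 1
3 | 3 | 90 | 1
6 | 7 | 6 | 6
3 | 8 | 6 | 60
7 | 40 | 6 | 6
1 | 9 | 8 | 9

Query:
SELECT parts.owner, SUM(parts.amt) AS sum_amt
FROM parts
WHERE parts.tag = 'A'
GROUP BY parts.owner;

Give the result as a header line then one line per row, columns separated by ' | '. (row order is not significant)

== RESULT ==
parts.owner | sum_amt
dave | 50
eve | 9

Derivation:
After WHERE (2 rows):
parts.dept | parts.tag | parts.owner | parts.amt
ops | A | dave | 50
ops | A | eve | 9
After GROUP BY (2 rows):
parts.owner | sum_amt
dave | 50
eve | 9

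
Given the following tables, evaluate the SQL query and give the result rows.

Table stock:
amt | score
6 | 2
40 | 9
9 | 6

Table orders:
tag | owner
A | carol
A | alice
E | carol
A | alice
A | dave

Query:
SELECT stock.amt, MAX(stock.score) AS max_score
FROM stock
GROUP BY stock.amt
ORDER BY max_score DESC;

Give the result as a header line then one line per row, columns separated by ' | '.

== RESULT ==
stock.amt | max_score
40 | 9
9 | 6
6 | 2

Derivation:
After GROUP BY (3 rows):
stock.amt | max_score
6 | 2
40 | 9
9 | 6
After ORDER BY (3 rows):
stock.amt | max_score
40 | 9
9 | 6
6 | 2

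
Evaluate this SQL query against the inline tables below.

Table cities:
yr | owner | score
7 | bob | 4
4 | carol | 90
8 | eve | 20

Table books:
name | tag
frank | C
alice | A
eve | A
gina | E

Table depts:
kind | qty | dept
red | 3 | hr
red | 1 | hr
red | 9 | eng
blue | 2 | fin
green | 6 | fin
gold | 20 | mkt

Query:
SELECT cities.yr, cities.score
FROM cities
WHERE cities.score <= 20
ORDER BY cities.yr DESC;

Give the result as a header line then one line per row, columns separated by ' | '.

== RESULT ==
cities.yr | cities.score
8 | 20
7 | 4

Derivation:
After WHERE (2 rows):
cities.yr | cities.owner | cities.score
7 | bob | 4
8 | eve | 20
After SELECT (2 rows):
cities.yr | cities.score
7 | 4
8 | 20
After ORDER BY (2 rows):
cities.yr | cities.score
8 | 20
7 | 4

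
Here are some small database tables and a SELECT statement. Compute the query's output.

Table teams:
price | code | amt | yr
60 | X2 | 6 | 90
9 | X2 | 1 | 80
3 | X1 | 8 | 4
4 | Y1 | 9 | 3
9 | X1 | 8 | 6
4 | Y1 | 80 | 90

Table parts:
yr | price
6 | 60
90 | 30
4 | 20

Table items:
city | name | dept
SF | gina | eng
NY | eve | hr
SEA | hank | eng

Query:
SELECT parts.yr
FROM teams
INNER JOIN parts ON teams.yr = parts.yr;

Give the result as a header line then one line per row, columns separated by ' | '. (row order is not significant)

== RESULT ==
parts.yr
90
4
6
90

Derivation:
After JOIN parts (4 rows):
teams.price | teams.code | teams.amt | teams.yr | parts.yr | parts.price
60 | X2 | 6 | 90 | 90 | 30
3 | X1 | 8 | 4 | 4 | 20
9 | X1 | 8 | 6 | 6 | 60
4 | Y1 | 80 | 90 | 90 | 30
After SELECT (4 rows):
parts.yr
90
4
6
90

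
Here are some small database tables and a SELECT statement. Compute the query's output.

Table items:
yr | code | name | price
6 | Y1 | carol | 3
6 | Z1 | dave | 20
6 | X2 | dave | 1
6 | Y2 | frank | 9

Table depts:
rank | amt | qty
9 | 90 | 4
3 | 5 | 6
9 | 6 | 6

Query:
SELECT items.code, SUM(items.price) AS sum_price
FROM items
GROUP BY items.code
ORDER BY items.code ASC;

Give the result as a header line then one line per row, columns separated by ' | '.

After GROUP BY (4 rows):
items.code | sum_price
Y1 | 3
Z1 | 20
X2 | 1
Y2 | 9
After ORDER BY (4 rows):
items.code | sum_price
X2 | 1
Y1 | 3
Y2 | 9
Z1 | 20

== RESULT ==
items.code | sum_price
X2 | 1
Y1 | 3
Y2 | 9
Z1 | 20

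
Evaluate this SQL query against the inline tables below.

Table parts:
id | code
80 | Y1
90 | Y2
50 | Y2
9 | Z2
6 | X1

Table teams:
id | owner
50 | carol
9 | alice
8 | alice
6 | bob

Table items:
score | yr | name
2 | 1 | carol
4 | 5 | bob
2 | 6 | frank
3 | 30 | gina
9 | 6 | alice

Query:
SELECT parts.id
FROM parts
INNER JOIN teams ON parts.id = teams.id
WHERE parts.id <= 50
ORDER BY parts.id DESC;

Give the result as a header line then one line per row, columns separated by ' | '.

== RESULT ==
parts.id
50
9
6

Derivation:
After JOIN teams (3 rows):
parts.id | parts.code | teams.id | teams.owner
50 | Y2 | 50 | carol
9 | Z2 | 9 | alice
6 | X1 | 6 | bob
After WHERE (3 rows):
parts.id | parts.code | teams.id | teams.owner
50 | Y2 | 50 | carol
9 | Z2 | 9 | alice
6 | X1 | 6 | bob
After SELECT (3 rows):
parts.id
50
9
6
After ORDER BY (3 rows):
parts.id
50
9
6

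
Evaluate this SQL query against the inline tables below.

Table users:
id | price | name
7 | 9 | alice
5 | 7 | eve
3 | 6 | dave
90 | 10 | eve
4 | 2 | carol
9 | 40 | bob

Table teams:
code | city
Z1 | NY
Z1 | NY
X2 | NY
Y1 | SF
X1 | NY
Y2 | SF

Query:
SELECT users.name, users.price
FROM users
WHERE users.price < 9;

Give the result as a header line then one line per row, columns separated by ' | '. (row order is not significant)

== RESULT ==
users.name | users.price
eve | 7
dave | 6
carol | 2

Derivation:
After WHERE (3 rows):
users.id | users.price | users.name
5 | 7 | eve
3 | 6 | dave
4 | 2 | carol
After SELECT (3 rows):
users.name | users.price
eve | 7
dave | 6
carol | 2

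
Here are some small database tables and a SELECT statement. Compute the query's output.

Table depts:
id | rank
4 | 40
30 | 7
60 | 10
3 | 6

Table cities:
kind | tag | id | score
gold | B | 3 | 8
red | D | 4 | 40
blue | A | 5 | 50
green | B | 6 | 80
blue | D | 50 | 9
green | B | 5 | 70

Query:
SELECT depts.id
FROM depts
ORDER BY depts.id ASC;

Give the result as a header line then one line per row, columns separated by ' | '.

After SELECT (4 rows):
depts.id
4
30
60
3
After ORDER BY (4 rows):
depts.id
3
4
30
60

== RESULT ==
depts.id
3
4
30
60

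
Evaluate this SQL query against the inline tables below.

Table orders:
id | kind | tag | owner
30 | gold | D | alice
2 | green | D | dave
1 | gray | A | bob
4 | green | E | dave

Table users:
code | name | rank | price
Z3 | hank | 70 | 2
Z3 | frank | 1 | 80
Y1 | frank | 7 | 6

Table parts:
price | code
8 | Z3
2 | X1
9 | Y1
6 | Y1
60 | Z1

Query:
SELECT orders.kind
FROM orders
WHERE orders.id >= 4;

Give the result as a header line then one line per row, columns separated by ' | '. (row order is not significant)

== RESULT ==
orders.kind
gold
green

Derivation:
After WHERE (2 rows):
orders.id | orders.kind | orders.tag | orders.owner
30 | gold | D | alice
4 | green | E | dave
After SELECT (2 rows):
orders.kind
gold
green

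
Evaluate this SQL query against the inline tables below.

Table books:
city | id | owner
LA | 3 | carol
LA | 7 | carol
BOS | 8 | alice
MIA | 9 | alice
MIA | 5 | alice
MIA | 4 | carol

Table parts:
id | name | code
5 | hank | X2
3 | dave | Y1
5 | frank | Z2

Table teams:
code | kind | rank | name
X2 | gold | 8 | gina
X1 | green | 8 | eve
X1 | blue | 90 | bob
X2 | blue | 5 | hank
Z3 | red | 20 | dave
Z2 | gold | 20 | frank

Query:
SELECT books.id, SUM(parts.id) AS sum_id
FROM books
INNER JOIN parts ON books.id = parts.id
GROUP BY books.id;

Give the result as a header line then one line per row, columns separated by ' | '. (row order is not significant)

== RESULT ==
books.id | sum_id
3 | 3
5 | 10

Derivation:
After JOIN parts (3 rows):
books.city | books.id | books.owner | parts.id | parts.name | parts.code
LA | 3 | carol | 3 | dave | Y1
MIA | 5 | alice | 5 | hank | X2
MIA | 5 | alice | 5 | frank | Z2
After GROUP BY (2 rows):
books.id | sum_id
3 | 3
5 | 10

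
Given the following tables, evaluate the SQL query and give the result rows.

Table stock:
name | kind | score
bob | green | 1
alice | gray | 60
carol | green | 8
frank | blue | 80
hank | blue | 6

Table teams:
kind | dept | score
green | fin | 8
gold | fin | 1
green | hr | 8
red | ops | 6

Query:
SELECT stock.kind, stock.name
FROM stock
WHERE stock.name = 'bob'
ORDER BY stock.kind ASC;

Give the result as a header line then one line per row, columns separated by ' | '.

== RESULT ==
stock.kind | stock.name
green | bob

Derivation:
After WHERE (1 rows):
stock.name | stock.kind | stock.score
bob | green | 1
After SELECT (1 rows):
stock.kind | stock.name
green | bob
After ORDER BY (1 rows):
stock.kind | stock.name
green | bob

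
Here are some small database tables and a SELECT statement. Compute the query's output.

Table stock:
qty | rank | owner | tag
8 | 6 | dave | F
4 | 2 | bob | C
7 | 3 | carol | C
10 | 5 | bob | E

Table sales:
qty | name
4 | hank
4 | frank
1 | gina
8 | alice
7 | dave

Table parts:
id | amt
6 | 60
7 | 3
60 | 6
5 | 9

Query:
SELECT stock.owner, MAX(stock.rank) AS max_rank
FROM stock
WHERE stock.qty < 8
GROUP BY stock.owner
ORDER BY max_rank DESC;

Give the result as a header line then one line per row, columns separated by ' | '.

== RESULT ==
stock.owner | max_rank
carol | 3
bob | 2

Derivation:
After WHERE (2 rows):
stock.qty | stock.rank | stock.owner | stock.tag
4 | 2 | bob | C
7 | 3 | carol | C
After GROUP BY (2 rows):
stock.owner | max_rank
bob | 2
carol | 3
After ORDER BY (2 rows):
stock.owner | max_rank
carol | 3
bob | 2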